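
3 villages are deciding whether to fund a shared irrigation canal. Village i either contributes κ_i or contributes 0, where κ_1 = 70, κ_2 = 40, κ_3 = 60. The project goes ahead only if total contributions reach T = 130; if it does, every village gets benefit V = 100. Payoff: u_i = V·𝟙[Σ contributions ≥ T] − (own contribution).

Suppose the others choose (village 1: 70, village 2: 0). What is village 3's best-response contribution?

60

Others' total = 70. Contributing 60 brings total to 130 ≥ 130: gain V − κ_3 = 40.
Best response: 60.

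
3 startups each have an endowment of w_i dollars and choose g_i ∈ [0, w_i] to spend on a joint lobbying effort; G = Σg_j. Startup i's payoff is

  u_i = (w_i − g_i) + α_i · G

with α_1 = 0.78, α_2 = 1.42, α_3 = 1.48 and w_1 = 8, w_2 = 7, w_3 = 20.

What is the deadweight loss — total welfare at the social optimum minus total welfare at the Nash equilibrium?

21.44

∂u_i/∂g_i = α_i − 1, so startup i contributes w_i if α_i > 1, else 0.
α_i > 1 for i ∈ {2, 3}; NE contributions (0, 7, 20), G = 27.
W^NE = Σw_i − G^NE + (Σα_i)·G^NE = 35 + 2.68·27 = 107.36.
Planner: ∂(Σu_j)/∂g_i = Σα_j − 1 = 2.68 > 0, so everyone contributes w_i; G^SO = 35, W^SO = 35 + 2.68·35 = 128.8.
Deadweight loss = 21.44.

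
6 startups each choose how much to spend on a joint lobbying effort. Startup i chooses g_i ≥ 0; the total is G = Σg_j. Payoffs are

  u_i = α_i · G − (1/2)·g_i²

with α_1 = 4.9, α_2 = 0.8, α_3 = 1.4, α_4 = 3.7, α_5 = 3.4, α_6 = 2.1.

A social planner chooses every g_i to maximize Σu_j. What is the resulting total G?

Planner FOC: ∂(Σu_j)/∂g_i = (Σα_j) − g_i = 0, so g_i^SO = Σα_j = 16.3 for every i; G^SO = 97.8.

97.8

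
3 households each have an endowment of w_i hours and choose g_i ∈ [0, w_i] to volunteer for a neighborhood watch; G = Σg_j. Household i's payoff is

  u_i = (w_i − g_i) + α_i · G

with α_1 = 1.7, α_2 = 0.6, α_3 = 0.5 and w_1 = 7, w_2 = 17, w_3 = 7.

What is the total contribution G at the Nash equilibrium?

∂u_i/∂g_i = α_i − 1, so household i contributes w_i if α_i > 1, else 0.
α_i > 1 for i ∈ {1}; NE contributions (7, 0, 0), G = 7.

7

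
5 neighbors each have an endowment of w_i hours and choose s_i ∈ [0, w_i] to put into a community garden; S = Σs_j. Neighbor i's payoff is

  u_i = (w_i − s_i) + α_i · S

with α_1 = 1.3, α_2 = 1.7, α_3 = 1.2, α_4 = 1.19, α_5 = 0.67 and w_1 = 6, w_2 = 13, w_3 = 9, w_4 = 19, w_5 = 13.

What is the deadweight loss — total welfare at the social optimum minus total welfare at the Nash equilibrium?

∂u_i/∂s_i = α_i − 1, so neighbor i contributes w_i if α_i > 1, else 0.
α_i > 1 for i ∈ {1, 2, 3, 4}; NE contributions (6, 13, 9, 19, 0), S = 47.
W^NE = Σw_i − S^NE + (Σα_i)·S^NE = 60 + 5.06·47 = 297.82.
Planner: ∂(Σu_j)/∂s_i = Σα_j − 1 = 5.06 > 0, so everyone contributes w_i; S^SO = 60, W^SO = 60 + 5.06·60 = 363.6.
Deadweight loss = 65.78.

65.78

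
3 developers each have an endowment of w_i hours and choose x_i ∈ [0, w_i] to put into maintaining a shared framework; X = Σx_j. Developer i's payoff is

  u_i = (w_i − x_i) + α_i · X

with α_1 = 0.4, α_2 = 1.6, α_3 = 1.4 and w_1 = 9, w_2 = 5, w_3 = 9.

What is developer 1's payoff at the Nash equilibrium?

∂u_i/∂x_i = α_i − 1, so developer i contributes w_i if α_i > 1, else 0.
α_i > 1 for i ∈ {2, 3}; NE contributions (0, 5, 9), X = 14.
u_1 = (9 − 0) + 0.4·14 = 14.6.

14.6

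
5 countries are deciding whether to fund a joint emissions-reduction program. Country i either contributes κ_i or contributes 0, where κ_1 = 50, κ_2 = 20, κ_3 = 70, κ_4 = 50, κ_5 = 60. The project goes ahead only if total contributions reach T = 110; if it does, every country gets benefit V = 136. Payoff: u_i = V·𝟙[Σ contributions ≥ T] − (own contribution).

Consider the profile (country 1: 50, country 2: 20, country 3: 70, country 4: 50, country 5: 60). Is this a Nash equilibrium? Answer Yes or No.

Total = 250 ≥ 110: provided.
Country 1 (pledges 50, payoff 86): dropping to 0 → total 200, payoff 136. Profitable deviation.

No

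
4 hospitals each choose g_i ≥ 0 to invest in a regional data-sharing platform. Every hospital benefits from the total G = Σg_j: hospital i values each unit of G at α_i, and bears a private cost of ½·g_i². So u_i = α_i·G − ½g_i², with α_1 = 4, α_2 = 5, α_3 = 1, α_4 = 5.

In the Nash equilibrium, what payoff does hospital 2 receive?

Hospital i's FOC: ∂u_i/∂g_i = α_i − g_i = 0, so g_i* = α_i.
NE contributions = (4, 5, 1, 5); G = 15.
u_2 = α_2·G − ½·(g_2)² = 5·15 − ½·5² = 62.5.

62.5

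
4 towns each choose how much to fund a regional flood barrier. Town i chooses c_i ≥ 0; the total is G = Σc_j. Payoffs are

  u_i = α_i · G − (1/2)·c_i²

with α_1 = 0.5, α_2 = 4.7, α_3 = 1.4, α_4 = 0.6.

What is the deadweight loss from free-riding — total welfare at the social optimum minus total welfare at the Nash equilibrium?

64.17

Town i's FOC: ∂u_i/∂c_i = α_i − c_i = 0, so c_i* = α_i.
NE contributions = (0.5, 4.7, 1.4, 0.6); G = 7.2.
W^NE = (Σα)·G − ½Σα_i² = 7.2² − ½·24.66 = 39.51.
Planner sets c_i = Σα_j = 7.2 for every i, so G^SO = 4·7.2 = 28.8.
W^SO = (Σα)·G^SO − ½·4·(Σα)² = (4/2)·7.2² = 103.68.
Deadweight loss = W^SO − W^NE = 64.17.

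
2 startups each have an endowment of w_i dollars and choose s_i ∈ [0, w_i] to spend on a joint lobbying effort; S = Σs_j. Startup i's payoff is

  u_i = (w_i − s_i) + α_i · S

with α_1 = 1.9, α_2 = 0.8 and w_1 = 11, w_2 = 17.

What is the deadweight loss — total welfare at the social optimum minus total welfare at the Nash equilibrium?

28.9

∂u_i/∂s_i = α_i − 1, so startup i contributes w_i if α_i > 1, else 0.
α_i > 1 for i ∈ {1}; NE contributions (11, 0), S = 11.
W^NE = Σw_i − S^NE + (Σα_i)·S^NE = 28 + 1.7·11 = 46.7.
Planner: ∂(Σu_j)/∂s_i = Σα_j − 1 = 1.7 > 0, so everyone contributes w_i; S^SO = 28, W^SO = 28 + 1.7·28 = 75.6.
Deadweight loss = 28.9.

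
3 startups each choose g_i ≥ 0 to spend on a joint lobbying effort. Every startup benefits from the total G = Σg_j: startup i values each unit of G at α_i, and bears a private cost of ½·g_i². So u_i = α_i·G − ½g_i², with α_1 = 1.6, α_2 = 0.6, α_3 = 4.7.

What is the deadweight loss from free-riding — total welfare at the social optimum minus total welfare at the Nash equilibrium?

Startup i's FOC: ∂u_i/∂g_i = α_i − g_i = 0, so g_i* = α_i.
NE contributions = (1.6, 0.6, 4.7); G = 6.9.
W^NE = (Σα)·G − ½Σα_i² = 6.9² − ½·25.01 = 35.105.
Planner sets g_i = Σα_j = 6.9 for every i, so G^SO = 3·6.9 = 20.7.
W^SO = (Σα)·G^SO − ½·3·(Σα)² = (3/2)·6.9² = 71.415.
Deadweight loss = W^SO − W^NE = 36.31.

36.31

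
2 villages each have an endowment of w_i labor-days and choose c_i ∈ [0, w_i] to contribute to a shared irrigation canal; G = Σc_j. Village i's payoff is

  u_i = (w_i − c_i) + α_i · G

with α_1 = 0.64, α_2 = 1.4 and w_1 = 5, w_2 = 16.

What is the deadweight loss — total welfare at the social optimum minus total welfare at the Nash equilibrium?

∂u_i/∂c_i = α_i − 1, so village i contributes w_i if α_i > 1, else 0.
α_i > 1 for i ∈ {2}; NE contributions (0, 16), G = 16.
W^NE = Σw_i − G^NE + (Σα_i)·G^NE = 21 + 1.04·16 = 37.64.
Planner: ∂(Σu_j)/∂c_i = Σα_j − 1 = 1.04 > 0, so everyone contributes w_i; G^SO = 21, W^SO = 21 + 1.04·21 = 42.84.
Deadweight loss = 5.2.

5.2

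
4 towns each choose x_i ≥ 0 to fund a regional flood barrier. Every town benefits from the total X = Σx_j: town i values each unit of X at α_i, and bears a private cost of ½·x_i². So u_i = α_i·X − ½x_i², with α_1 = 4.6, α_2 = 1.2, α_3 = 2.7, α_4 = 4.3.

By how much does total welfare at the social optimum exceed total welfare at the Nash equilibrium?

Town i's FOC: ∂u_i/∂x_i = α_i − x_i = 0, so x_i* = α_i.
NE contributions = (4.6, 1.2, 2.7, 4.3); X = 12.8.
W^NE = (Σα)·X − ½Σα_i² = 12.8² − ½·48.38 = 139.65.
Planner sets x_i = Σα_j = 12.8 for every i, so X^SO = 4·12.8 = 51.2.
W^SO = (Σα)·X^SO − ½·4·(Σα)² = (4/2)·12.8² = 327.68.
Deadweight loss = W^SO − W^NE = 188.03.

188.03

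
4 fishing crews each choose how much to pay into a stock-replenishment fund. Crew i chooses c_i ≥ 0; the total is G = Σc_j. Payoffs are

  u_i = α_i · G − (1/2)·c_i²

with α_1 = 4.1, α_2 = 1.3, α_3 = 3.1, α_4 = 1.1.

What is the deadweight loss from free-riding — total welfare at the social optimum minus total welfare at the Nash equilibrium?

106.82

Crew i's FOC: ∂u_i/∂c_i = α_i − c_i = 0, so c_i* = α_i.
NE contributions = (4.1, 1.3, 3.1, 1.1); G = 9.6.
W^NE = (Σα)·G − ½Σα_i² = 9.6² − ½·29.32 = 77.5.
Planner sets c_i = Σα_j = 9.6 for every i, so G^SO = 4·9.6 = 38.4.
W^SO = (Σα)·G^SO − ½·4·(Σα)² = (4/2)·9.6² = 184.32.
Deadweight loss = W^SO − W^NE = 106.82.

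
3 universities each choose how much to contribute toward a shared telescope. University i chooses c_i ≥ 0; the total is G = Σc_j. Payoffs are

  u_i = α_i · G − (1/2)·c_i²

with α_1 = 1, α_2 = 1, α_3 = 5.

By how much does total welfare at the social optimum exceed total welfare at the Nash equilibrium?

University i's FOC: ∂u_i/∂c_i = α_i − c_i = 0, so c_i* = α_i.
NE contributions = (1, 1, 5); G = 7.
W^NE = (Σα)·G − ½Σα_i² = 7² − ½·27 = 35.5.
Planner sets c_i = Σα_j = 7 for every i, so G^SO = 3·7 = 21.
W^SO = (Σα)·G^SO − ½·3·(Σα)² = (3/2)·7² = 73.5.
Deadweight loss = W^SO − W^NE = 38.

38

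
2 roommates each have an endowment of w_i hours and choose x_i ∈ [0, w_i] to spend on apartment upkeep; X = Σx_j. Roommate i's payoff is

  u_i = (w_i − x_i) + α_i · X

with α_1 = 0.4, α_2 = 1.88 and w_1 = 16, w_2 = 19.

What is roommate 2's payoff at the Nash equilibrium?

35.72

∂u_i/∂x_i = α_i − 1, so roommate i contributes w_i if α_i > 1, else 0.
α_i > 1 for i ∈ {2}; NE contributions (0, 19), X = 19.
u_2 = (19 − 19) + 1.88·19 = 35.72.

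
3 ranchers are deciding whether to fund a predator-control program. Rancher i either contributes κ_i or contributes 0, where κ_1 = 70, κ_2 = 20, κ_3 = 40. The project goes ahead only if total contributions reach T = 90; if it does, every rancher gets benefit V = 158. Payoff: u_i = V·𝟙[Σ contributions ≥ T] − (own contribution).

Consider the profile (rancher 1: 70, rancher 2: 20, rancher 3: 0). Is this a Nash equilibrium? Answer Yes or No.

Yes

Total = 90 ≥ 90: provided.
Rancher 1 (pledges 70, payoff 88): dropping to 0 → total 20, payoff 0. No gain.
Rancher 2 (pledges 20, payoff 138): dropping to 0 → total 70, payoff 0. No gain.
Rancher 3 (pledges 0, payoff 158): pledging 40 → total 130, payoff 118. No gain.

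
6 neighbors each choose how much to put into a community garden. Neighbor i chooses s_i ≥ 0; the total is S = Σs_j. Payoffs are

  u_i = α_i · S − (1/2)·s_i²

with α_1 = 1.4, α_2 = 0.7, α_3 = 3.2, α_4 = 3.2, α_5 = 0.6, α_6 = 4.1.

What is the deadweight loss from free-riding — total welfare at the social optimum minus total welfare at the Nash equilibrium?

368.53

Neighbor i's FOC: ∂u_i/∂s_i = α_i − s_i = 0, so s_i* = α_i.
NE contributions = (1.4, 0.7, 3.2, 3.2, 0.6, 4.1); S = 13.2.
W^NE = (Σα)·S − ½Σα_i² = 13.2² − ½·40.1 = 154.19.
Planner sets s_i = Σα_j = 13.2 for every i, so S^SO = 6·13.2 = 79.2.
W^SO = (Σα)·S^SO − ½·6·(Σα)² = (6/2)·13.2² = 522.72.
Deadweight loss = W^SO − W^NE = 368.53.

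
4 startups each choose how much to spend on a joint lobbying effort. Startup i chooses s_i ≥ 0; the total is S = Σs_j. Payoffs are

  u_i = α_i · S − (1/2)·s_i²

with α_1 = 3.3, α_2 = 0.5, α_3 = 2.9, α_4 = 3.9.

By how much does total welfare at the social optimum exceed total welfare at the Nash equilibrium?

Startup i's FOC: ∂u_i/∂s_i = α_i − s_i = 0, so s_i* = α_i.
NE contributions = (3.3, 0.5, 2.9, 3.9); S = 10.6.
W^NE = (Σα)·S − ½Σα_i² = 10.6² − ½·34.76 = 94.98.
Planner sets s_i = Σα_j = 10.6 for every i, so S^SO = 4·10.6 = 42.4.
W^SO = (Σα)·S^SO − ½·4·(Σα)² = (4/2)·10.6² = 224.72.
Deadweight loss = W^SO − W^NE = 129.74.

129.74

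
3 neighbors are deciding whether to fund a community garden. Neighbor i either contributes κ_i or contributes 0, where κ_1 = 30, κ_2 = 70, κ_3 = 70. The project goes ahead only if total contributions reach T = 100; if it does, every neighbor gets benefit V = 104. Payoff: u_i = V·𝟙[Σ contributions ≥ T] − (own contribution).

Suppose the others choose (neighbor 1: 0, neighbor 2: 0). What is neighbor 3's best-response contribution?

0

Others' total = 0. Even contributing 70 gives 70 < 100: no benefit either way.
Best response: 0.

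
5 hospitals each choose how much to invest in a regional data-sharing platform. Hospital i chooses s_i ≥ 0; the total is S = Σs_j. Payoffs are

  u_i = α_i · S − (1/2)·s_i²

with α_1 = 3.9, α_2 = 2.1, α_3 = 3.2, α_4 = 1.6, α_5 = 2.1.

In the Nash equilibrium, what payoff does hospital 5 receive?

24.885

Hospital i's FOC: ∂u_i/∂s_i = α_i − s_i = 0, so s_i* = α_i.
NE contributions = (3.9, 2.1, 3.2, 1.6, 2.1); S = 12.9.
u_5 = α_5·S − ½·(s_5)² = 2.1·12.9 − ½·2.1² = 24.885.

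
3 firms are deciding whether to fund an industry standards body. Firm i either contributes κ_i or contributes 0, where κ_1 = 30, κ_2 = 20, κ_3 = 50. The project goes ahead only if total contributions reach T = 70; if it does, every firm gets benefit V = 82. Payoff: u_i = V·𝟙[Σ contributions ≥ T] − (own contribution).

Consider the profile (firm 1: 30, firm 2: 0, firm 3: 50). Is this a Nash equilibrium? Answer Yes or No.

Total = 80 ≥ 70: provided.
Firm 1 (pledges 30, payoff 52): dropping to 0 → total 50, payoff 0. No gain.
Firm 2 (pledges 0, payoff 82): pledging 20 → total 100, payoff 62. No gain.
Firm 3 (pledges 50, payoff 32): dropping to 0 → total 30, payoff 0. No gain.

Yes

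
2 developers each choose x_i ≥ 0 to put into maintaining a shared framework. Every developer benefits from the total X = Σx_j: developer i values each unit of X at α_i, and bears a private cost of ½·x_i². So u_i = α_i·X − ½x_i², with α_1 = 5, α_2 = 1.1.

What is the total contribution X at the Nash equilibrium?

Developer i's FOC: ∂u_i/∂x_i = α_i − x_i = 0, so x_i* = α_i.
NE contributions = (5, 1.1); X = 6.1.

6.1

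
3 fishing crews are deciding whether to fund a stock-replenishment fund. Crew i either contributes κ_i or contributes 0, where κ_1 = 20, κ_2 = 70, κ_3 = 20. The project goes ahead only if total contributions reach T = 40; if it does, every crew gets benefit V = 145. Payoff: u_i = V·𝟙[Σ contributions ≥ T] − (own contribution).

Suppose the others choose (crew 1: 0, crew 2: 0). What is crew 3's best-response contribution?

Others' total = 0. Even contributing 20 gives 20 < 40: no benefit either way.
Best response: 0.

0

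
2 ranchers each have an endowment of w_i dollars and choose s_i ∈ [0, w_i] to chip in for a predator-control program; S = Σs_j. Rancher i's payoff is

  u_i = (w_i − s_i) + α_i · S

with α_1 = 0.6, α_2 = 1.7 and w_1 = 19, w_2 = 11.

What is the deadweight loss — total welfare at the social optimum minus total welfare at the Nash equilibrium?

∂u_i/∂s_i = α_i − 1, so rancher i contributes w_i if α_i > 1, else 0.
α_i > 1 for i ∈ {2}; NE contributions (0, 11), S = 11.
W^NE = Σw_i − S^NE + (Σα_i)·S^NE = 30 + 1.3·11 = 44.3.
Planner: ∂(Σu_j)/∂s_i = Σα_j − 1 = 1.3 > 0, so everyone contributes w_i; S^SO = 30, W^SO = 30 + 1.3·30 = 69.
Deadweight loss = 24.7.

24.7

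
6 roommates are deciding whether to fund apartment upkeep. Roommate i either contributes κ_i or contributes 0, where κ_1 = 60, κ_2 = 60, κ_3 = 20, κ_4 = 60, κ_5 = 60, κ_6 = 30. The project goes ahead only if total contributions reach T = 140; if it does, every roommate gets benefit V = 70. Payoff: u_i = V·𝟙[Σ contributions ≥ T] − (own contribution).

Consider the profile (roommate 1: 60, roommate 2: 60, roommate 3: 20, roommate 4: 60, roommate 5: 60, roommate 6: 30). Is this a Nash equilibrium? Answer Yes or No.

Total = 290 ≥ 140: provided.
Roommate 1 (pledges 60, payoff 10): dropping to 0 → total 230, payoff 70. Profitable deviation.

No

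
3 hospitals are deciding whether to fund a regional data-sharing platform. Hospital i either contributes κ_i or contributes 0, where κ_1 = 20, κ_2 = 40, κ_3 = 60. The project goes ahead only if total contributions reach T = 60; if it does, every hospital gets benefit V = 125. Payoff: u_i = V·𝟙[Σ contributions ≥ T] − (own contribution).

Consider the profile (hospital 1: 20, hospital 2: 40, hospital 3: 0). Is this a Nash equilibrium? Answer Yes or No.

Total = 60 ≥ 60: provided.
Hospital 1 (pledges 20, payoff 105): dropping to 0 → total 40, payoff 0. No gain.
Hospital 2 (pledges 40, payoff 85): dropping to 0 → total 20, payoff 0. No gain.
Hospital 3 (pledges 0, payoff 125): pledging 60 → total 120, payoff 65. No gain.

Yes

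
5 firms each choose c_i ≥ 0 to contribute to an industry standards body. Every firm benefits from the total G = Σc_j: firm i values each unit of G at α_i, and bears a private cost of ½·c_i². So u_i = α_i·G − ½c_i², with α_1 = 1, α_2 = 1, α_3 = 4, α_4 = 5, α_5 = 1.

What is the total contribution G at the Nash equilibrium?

Firm i's FOC: ∂u_i/∂c_i = α_i − c_i = 0, so c_i* = α_i.
NE contributions = (1, 1, 4, 5, 1); G = 12.

12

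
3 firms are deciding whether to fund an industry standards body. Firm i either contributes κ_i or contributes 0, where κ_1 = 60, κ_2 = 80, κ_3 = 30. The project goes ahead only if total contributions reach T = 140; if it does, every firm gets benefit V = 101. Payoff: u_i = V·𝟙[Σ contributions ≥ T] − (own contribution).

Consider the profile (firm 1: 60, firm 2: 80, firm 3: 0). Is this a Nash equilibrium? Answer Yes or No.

Yes

Total = 140 ≥ 140: provided.
Firm 1 (pledges 60, payoff 41): dropping to 0 → total 80, payoff 0. No gain.
Firm 2 (pledges 80, payoff 21): dropping to 0 → total 60, payoff 0. No gain.
Firm 3 (pledges 0, payoff 101): pledging 30 → total 170, payoff 71. No gain.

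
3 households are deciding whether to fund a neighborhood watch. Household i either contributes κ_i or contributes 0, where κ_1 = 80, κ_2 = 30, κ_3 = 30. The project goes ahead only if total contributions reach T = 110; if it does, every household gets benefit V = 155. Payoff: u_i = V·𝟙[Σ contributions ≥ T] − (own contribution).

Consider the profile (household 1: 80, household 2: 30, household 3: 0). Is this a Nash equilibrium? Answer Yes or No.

Total = 110 ≥ 110: provided.
Household 1 (pledges 80, payoff 75): dropping to 0 → total 30, payoff 0. No gain.
Household 2 (pledges 30, payoff 125): dropping to 0 → total 80, payoff 0. No gain.
Household 3 (pledges 0, payoff 155): pledging 30 → total 140, payoff 125. No gain.

Yes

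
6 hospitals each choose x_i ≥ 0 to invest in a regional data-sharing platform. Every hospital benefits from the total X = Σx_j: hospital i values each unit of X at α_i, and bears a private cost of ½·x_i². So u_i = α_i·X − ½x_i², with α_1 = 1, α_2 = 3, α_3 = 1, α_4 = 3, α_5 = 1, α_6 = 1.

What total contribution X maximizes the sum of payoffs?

Planner FOC: ∂(Σu_j)/∂x_i = (Σα_j) − x_i = 0, so x_i^SO = Σα_j = 10 for every i; X^SO = 60.

60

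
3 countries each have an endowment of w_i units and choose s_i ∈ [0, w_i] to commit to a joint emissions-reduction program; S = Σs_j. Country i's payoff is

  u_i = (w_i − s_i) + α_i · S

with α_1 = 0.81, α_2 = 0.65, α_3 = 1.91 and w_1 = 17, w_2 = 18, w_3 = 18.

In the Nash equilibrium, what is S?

18

∂u_i/∂s_i = α_i − 1, so country i contributes w_i if α_i > 1, else 0.
α_i > 1 for i ∈ {3}; NE contributions (0, 0, 18), S = 18.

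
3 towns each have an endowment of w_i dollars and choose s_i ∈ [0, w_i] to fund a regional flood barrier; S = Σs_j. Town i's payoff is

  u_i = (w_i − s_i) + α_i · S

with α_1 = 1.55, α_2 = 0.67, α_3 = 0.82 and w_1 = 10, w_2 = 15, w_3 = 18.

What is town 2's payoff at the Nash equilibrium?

∂u_i/∂s_i = α_i − 1, so town i contributes w_i if α_i > 1, else 0.
α_i > 1 for i ∈ {1}; NE contributions (10, 0, 0), S = 10.
u_2 = (15 − 0) + 0.67·10 = 21.7.

21.7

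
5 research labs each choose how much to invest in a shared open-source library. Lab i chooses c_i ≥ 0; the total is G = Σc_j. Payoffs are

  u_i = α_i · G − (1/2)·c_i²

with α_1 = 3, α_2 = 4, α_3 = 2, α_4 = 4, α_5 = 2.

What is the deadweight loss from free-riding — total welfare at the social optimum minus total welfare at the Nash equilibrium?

Lab i's FOC: ∂u_i/∂c_i = α_i − c_i = 0, so c_i* = α_i.
NE contributions = (3, 4, 2, 4, 2); G = 15.
W^NE = (Σα)·G − ½Σα_i² = 15² − ½·49 = 200.5.
Planner sets c_i = Σα_j = 15 for every i, so G^SO = 5·15 = 75.
W^SO = (Σα)·G^SO − ½·5·(Σα)² = (5/2)·15² = 562.5.
Deadweight loss = W^SO − W^NE = 362.

362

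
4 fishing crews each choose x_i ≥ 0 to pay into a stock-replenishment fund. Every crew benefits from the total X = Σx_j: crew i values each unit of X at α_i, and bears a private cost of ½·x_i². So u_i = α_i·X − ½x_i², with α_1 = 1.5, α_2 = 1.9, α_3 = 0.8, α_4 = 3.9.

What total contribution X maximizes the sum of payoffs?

Planner FOC: ∂(Σu_j)/∂x_i = (Σα_j) − x_i = 0, so x_i^SO = Σα_j = 8.1 for every i; X^SO = 32.4.

32.4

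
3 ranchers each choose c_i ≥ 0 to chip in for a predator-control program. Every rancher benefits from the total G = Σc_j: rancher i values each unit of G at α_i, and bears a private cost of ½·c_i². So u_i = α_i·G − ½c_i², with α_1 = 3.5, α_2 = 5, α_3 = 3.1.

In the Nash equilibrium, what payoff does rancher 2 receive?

Rancher i's FOC: ∂u_i/∂c_i = α_i − c_i = 0, so c_i* = α_i.
NE contributions = (3.5, 5, 3.1); G = 11.6.
u_2 = α_2·G − ½·(c_2)² = 5·11.6 − ½·5² = 45.5.

45.5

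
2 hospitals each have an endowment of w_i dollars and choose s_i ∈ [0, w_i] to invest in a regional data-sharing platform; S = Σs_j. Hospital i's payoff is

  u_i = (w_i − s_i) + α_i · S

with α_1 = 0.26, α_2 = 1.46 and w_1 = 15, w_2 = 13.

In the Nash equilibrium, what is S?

∂u_i/∂s_i = α_i − 1, so hospital i contributes w_i if α_i > 1, else 0.
α_i > 1 for i ∈ {2}; NE contributions (0, 13), S = 13.

13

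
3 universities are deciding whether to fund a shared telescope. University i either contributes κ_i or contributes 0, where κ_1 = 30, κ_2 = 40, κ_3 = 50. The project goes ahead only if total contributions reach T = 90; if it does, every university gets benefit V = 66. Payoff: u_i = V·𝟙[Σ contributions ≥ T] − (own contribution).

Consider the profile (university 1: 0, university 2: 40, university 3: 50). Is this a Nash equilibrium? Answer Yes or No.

Total = 90 ≥ 90: provided.
University 1 (pledges 0, payoff 66): pledging 30 → total 120, payoff 36. No gain.
University 2 (pledges 40, payoff 26): dropping to 0 → total 50, payoff 0. No gain.
University 3 (pledges 50, payoff 16): dropping to 0 → total 40, payoff 0. No gain.

Yes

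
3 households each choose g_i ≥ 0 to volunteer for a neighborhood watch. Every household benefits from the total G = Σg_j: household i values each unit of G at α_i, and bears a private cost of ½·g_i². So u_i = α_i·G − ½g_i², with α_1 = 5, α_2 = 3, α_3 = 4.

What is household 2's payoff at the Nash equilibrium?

Household i's FOC: ∂u_i/∂g_i = α_i − g_i = 0, so g_i* = α_i.
NE contributions = (5, 3, 4); G = 12.
u_2 = α_2·G − ½·(g_2)² = 3·12 − ½·3² = 31.5.

31.5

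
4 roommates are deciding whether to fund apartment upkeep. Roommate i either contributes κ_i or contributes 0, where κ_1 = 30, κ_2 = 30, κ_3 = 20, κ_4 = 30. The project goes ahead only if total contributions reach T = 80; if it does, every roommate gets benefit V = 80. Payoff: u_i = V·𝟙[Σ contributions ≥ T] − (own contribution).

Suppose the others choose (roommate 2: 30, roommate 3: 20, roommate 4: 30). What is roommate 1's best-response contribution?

0

Others' total = 80 ≥ 80; contributing adds cost 30 for no extra benefit.
Best response: 0.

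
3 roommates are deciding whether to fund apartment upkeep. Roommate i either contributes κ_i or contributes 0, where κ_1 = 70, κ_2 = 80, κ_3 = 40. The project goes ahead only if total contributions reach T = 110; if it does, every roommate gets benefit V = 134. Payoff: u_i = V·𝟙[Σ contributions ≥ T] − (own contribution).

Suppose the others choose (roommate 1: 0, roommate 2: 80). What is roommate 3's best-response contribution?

40

Others' total = 80. Contributing 40 brings total to 120 ≥ 110: gain V − κ_3 = 94.
Best response: 40.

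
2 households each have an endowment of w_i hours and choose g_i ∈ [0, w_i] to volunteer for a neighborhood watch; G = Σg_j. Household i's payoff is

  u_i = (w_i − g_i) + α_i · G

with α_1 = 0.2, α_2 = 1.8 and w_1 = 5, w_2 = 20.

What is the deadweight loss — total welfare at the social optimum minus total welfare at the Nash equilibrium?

∂u_i/∂g_i = α_i − 1, so household i contributes w_i if α_i > 1, else 0.
α_i > 1 for i ∈ {2}; NE contributions (0, 20), G = 20.
W^NE = Σw_i − G^NE + (Σα_i)·G^NE = 25 + 1·20 = 45.
Planner: ∂(Σu_j)/∂g_i = Σα_j − 1 = 1 > 0, so everyone contributes w_i; G^SO = 25, W^SO = 25 + 1·25 = 50.
Deadweight loss = 5.

5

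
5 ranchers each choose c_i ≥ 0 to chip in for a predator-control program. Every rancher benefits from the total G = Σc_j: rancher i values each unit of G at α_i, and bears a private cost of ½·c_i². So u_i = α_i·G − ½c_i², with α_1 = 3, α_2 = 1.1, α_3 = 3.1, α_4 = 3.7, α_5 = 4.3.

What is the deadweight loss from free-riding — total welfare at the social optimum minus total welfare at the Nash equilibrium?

372.56

Rancher i's FOC: ∂u_i/∂c_i = α_i − c_i = 0, so c_i* = α_i.
NE contributions = (3, 1.1, 3.1, 3.7, 4.3); G = 15.2.
W^NE = (Σα)·G − ½Σα_i² = 15.2² − ½·52 = 205.04.
Planner sets c_i = Σα_j = 15.2 for every i, so G^SO = 5·15.2 = 76.
W^SO = (Σα)·G^SO − ½·5·(Σα)² = (5/2)·15.2² = 577.6.
Deadweight loss = W^SO − W^NE = 372.56.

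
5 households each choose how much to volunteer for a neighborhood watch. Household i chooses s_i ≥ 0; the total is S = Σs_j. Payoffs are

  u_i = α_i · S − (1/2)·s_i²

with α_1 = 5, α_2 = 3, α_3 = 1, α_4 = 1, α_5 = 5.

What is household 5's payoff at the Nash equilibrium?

62.5

Household i's FOC: ∂u_i/∂s_i = α_i − s_i = 0, so s_i* = α_i.
NE contributions = (5, 3, 1, 1, 5); S = 15.
u_5 = α_5·S − ½·(s_5)² = 5·15 − ½·5² = 62.5.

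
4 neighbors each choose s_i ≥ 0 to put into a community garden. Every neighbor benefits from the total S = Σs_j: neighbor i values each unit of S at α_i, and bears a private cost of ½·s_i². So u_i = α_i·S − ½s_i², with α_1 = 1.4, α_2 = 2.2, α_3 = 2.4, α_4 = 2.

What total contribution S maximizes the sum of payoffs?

32

Planner FOC: ∂(Σu_j)/∂s_i = (Σα_j) − s_i = 0, so s_i^SO = Σα_j = 8 for every i; S^SO = 32.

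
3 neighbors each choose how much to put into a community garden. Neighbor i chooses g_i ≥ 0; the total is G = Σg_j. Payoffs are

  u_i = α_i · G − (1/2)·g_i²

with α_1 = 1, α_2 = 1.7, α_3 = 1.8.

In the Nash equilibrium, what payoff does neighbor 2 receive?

Neighbor i's FOC: ∂u_i/∂g_i = α_i − g_i = 0, so g_i* = α_i.
NE contributions = (1, 1.7, 1.8); G = 4.5.
u_2 = α_2·G − ½·(g_2)² = 1.7·4.5 − ½·1.7² = 6.205.

6.205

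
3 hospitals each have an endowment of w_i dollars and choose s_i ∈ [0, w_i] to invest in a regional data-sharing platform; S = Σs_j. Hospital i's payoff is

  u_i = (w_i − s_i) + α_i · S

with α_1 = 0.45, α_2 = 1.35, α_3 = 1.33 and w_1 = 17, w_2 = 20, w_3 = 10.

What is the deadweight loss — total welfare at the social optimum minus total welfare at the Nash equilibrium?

36.21

∂u_i/∂s_i = α_i − 1, so hospital i contributes w_i if α_i > 1, else 0.
α_i > 1 for i ∈ {2, 3}; NE contributions (0, 20, 10), S = 30.
W^NE = Σw_i − S^NE + (Σα_i)·S^NE = 47 + 2.13·30 = 110.9.
Planner: ∂(Σu_j)/∂s_i = Σα_j − 1 = 2.13 > 0, so everyone contributes w_i; S^SO = 47, W^SO = 47 + 2.13·47 = 147.11.
Deadweight loss = 36.21.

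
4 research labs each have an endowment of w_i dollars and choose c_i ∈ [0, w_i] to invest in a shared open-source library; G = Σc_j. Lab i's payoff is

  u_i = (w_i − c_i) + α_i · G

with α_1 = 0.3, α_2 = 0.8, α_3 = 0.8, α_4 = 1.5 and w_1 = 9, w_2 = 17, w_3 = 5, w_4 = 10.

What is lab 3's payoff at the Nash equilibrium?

∂u_i/∂c_i = α_i − 1, so lab i contributes w_i if α_i > 1, else 0.
α_i > 1 for i ∈ {4}; NE contributions (0, 0, 0, 10), G = 10.
u_3 = (5 − 0) + 0.8·10 = 13.

13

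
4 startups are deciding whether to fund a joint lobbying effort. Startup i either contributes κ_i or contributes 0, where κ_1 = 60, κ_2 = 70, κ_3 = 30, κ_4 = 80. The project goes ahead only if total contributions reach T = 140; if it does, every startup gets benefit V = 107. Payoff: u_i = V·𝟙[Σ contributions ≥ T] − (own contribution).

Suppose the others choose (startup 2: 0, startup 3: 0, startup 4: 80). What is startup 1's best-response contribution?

Others' total = 80. Contributing 60 brings total to 140 ≥ 140: gain V − κ_1 = 47.
Best response: 60.

60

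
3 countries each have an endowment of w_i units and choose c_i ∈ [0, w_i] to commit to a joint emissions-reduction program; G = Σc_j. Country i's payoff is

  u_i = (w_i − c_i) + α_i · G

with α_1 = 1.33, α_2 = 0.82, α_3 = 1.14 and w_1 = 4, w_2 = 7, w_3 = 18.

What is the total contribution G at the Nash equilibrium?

22

∂u_i/∂c_i = α_i − 1, so country i contributes w_i if α_i > 1, else 0.
α_i > 1 for i ∈ {1, 3}; NE contributions (4, 0, 18), G = 22.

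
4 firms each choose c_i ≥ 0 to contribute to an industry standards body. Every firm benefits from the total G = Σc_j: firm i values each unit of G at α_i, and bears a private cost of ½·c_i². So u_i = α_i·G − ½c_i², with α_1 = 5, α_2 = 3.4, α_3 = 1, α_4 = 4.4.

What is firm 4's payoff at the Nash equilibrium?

Firm i's FOC: ∂u_i/∂c_i = α_i − c_i = 0, so c_i* = α_i.
NE contributions = (5, 3.4, 1, 4.4); G = 13.8.
u_4 = α_4·G − ½·(c_4)² = 4.4·13.8 − ½·4.4² = 51.04.

51.04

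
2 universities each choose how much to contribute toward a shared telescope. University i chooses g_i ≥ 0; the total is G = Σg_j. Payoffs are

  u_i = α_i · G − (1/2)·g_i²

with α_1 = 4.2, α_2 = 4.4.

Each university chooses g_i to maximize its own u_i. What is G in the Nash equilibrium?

8.6

University i's FOC: ∂u_i/∂g_i = α_i − g_i = 0, so g_i* = α_i.
NE contributions = (4.2, 4.4); G = 8.6.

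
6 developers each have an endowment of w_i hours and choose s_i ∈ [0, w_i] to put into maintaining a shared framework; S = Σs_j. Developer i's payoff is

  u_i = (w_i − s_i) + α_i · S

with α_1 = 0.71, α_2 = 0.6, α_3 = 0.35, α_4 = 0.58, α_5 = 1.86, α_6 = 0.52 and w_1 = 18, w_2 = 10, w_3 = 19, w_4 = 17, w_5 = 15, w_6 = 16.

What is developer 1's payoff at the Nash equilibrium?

28.65

∂u_i/∂s_i = α_i − 1, so developer i contributes w_i if α_i > 1, else 0.
α_i > 1 for i ∈ {5}; NE contributions (0, 0, 0, 0, 15, 0), S = 15.
u_1 = (18 − 0) + 0.71·15 = 28.65.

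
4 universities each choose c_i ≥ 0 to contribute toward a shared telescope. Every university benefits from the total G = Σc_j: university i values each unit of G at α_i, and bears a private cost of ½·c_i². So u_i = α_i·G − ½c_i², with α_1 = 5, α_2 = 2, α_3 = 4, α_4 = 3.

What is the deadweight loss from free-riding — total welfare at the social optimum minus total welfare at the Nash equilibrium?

University i's FOC: ∂u_i/∂c_i = α_i − c_i = 0, so c_i* = α_i.
NE contributions = (5, 2, 4, 3); G = 14.
W^NE = (Σα)·G − ½Σα_i² = 14² − ½·54 = 169.
Planner sets c_i = Σα_j = 14 for every i, so G^SO = 4·14 = 56.
W^SO = (Σα)·G^SO − ½·4·(Σα)² = (4/2)·14² = 392.
Deadweight loss = W^SO − W^NE = 223.

223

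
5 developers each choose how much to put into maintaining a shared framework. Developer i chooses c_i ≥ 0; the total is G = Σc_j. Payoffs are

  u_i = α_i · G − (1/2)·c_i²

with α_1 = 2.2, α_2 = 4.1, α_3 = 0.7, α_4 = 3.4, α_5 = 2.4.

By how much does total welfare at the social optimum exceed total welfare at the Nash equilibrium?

Developer i's FOC: ∂u_i/∂c_i = α_i − c_i = 0, so c_i* = α_i.
NE contributions = (2.2, 4.1, 0.7, 3.4, 2.4); G = 12.8.
W^NE = (Σα)·G − ½Σα_i² = 12.8² − ½·39.46 = 144.11.
Planner sets c_i = Σα_j = 12.8 for every i, so G^SO = 5·12.8 = 64.
W^SO = (Σα)·G^SO − ½·5·(Σα)² = (5/2)·12.8² = 409.6.
Deadweight loss = W^SO − W^NE = 265.49.

265.49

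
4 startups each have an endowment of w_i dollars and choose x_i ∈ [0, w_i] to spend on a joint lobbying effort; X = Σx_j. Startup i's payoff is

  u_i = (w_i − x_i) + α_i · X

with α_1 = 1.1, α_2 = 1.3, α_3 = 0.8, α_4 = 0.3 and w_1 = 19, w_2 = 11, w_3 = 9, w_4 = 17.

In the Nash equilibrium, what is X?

∂u_i/∂x_i = α_i − 1, so startup i contributes w_i if α_i > 1, else 0.
α_i > 1 for i ∈ {1, 2}; NE contributions (19, 11, 0, 0), X = 30.

30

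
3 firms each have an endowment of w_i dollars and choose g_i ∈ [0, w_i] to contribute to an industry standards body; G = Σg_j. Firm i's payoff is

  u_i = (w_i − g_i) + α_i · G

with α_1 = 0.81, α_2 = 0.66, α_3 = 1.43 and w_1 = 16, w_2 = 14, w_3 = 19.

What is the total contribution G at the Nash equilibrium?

∂u_i/∂g_i = α_i − 1, so firm i contributes w_i if α_i > 1, else 0.
α_i > 1 for i ∈ {3}; NE contributions (0, 0, 19), G = 19.

19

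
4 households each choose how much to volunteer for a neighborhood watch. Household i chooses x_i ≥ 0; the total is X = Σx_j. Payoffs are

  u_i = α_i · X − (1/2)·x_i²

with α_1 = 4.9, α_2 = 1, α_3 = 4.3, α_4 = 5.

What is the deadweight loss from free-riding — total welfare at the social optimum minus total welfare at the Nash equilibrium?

Household i's FOC: ∂u_i/∂x_i = α_i − x_i = 0, so x_i* = α_i.
NE contributions = (4.9, 1, 4.3, 5); X = 15.2.
W^NE = (Σα)·X − ½Σα_i² = 15.2² − ½·68.5 = 196.79.
Planner sets x_i = Σα_j = 15.2 for every i, so X^SO = 4·15.2 = 60.8.
W^SO = (Σα)·X^SO − ½·4·(Σα)² = (4/2)·15.2² = 462.08.
Deadweight loss = W^SO − W^NE = 265.29.

265.29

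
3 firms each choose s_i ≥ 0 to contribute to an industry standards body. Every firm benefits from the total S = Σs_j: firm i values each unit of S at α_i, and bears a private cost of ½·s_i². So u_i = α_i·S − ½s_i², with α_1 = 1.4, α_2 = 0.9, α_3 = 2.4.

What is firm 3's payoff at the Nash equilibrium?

Firm i's FOC: ∂u_i/∂s_i = α_i − s_i = 0, so s_i* = α_i.
NE contributions = (1.4, 0.9, 2.4); S = 4.7.
u_3 = α_3·S − ½·(s_3)² = 2.4·4.7 − ½·2.4² = 8.4.

8.4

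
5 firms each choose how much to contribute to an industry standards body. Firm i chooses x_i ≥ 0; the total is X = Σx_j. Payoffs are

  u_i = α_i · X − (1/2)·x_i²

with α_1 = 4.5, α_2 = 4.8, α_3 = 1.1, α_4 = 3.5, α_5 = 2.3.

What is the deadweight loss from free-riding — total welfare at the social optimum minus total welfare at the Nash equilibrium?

424.68

Firm i's FOC: ∂u_i/∂x_i = α_i − x_i = 0, so x_i* = α_i.
NE contributions = (4.5, 4.8, 1.1, 3.5, 2.3); X = 16.2.
W^NE = (Σα)·X − ½Σα_i² = 16.2² − ½·62.04 = 231.42.
Planner sets x_i = Σα_j = 16.2 for every i, so X^SO = 5·16.2 = 81.
W^SO = (Σα)·X^SO − ½·5·(Σα)² = (5/2)·16.2² = 656.1.
Deadweight loss = W^SO − W^NE = 424.68.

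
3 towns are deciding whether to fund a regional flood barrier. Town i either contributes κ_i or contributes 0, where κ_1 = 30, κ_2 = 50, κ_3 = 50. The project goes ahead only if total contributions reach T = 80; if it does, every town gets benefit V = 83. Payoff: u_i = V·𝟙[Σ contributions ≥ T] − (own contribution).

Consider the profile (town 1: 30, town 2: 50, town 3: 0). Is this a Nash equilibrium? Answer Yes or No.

Total = 80 ≥ 80: provided.
Town 1 (pledges 30, payoff 53): dropping to 0 → total 50, payoff 0. No gain.
Town 2 (pledges 50, payoff 33): dropping to 0 → total 30, payoff 0. No gain.
Town 3 (pledges 0, payoff 83): pledging 50 → total 130, payoff 33. No gain.

Yes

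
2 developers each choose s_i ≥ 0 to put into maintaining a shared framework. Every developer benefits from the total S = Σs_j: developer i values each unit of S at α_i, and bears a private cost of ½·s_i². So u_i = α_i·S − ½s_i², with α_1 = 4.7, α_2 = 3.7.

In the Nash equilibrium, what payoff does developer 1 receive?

28.435

Developer i's FOC: ∂u_i/∂s_i = α_i − s_i = 0, so s_i* = α_i.
NE contributions = (4.7, 3.7); S = 8.4.
u_1 = α_1·S − ½·(s_1)² = 4.7·8.4 − ½·4.7² = 28.435.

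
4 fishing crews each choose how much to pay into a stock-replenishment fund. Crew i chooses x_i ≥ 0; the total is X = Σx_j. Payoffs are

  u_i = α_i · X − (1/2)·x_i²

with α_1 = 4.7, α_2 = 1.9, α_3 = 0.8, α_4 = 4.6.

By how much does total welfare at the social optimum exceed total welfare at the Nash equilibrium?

Crew i's FOC: ∂u_i/∂x_i = α_i − x_i = 0, so x_i* = α_i.
NE contributions = (4.7, 1.9, 0.8, 4.6); X = 12.
W^NE = (Σα)·X − ½Σα_i² = 12² − ½·47.5 = 120.25.
Planner sets x_i = Σα_j = 12 for every i, so X^SO = 4·12 = 48.
W^SO = (Σα)·X^SO − ½·4·(Σα)² = (4/2)·12² = 288.
Deadweight loss = W^SO − W^NE = 167.75.

167.75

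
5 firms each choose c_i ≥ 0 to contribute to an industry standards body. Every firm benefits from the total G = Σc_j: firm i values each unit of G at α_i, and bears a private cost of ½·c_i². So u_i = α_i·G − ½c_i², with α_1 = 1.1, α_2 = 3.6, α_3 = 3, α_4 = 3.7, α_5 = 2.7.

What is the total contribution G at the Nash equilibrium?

Firm i's FOC: ∂u_i/∂c_i = α_i − c_i = 0, so c_i* = α_i.
NE contributions = (1.1, 3.6, 3, 3.7, 2.7); G = 14.1.

14.1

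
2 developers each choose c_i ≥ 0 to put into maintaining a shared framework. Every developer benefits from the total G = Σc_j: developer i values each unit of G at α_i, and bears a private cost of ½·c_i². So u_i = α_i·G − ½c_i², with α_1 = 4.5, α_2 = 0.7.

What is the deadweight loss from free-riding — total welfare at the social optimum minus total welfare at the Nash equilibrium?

Developer i's FOC: ∂u_i/∂c_i = α_i − c_i = 0, so c_i* = α_i.
NE contributions = (4.5, 0.7); G = 5.2.
W^NE = (Σα)·G − ½Σα_i² = 5.2² − ½·20.74 = 16.67.
Planner sets c_i = Σα_j = 5.2 for every i, so G^SO = 2·5.2 = 10.4.
W^SO = (Σα)·G^SO − ½·2·(Σα)² = (2/2)·5.2² = 27.04.
Deadweight loss = W^SO − W^NE = 10.37.

10.37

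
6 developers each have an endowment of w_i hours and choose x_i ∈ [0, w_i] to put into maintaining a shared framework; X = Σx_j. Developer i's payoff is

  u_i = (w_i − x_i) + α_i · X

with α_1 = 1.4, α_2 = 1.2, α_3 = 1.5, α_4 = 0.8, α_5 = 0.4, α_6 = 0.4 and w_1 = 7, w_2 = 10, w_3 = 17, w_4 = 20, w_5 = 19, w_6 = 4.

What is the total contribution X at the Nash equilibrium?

∂u_i/∂x_i = α_i − 1, so developer i contributes w_i if α_i > 1, else 0.
α_i > 1 for i ∈ {1, 2, 3}; NE contributions (7, 10, 17, 0, 0, 0), X = 34.

34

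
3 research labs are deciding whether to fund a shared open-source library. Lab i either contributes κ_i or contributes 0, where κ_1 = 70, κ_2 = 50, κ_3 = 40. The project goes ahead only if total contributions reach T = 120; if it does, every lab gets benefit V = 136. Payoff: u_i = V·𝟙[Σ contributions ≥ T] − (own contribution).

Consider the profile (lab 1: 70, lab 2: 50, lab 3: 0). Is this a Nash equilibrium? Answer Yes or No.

Yes

Total = 120 ≥ 120: provided.
Lab 1 (pledges 70, payoff 66): dropping to 0 → total 50, payoff 0. No gain.
Lab 2 (pledges 50, payoff 86): dropping to 0 → total 70, payoff 0. No gain.
Lab 3 (pledges 0, payoff 136): pledging 40 → total 160, payoff 96. No gain.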